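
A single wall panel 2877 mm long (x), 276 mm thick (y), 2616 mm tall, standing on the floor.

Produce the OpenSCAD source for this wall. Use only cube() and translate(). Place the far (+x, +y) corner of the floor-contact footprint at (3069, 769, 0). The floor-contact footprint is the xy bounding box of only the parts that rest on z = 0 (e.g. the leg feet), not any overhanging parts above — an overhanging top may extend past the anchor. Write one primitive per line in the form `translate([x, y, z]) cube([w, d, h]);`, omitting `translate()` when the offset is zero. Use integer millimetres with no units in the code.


translate([192, 493, 0]) cube([2877, 276, 2616]);


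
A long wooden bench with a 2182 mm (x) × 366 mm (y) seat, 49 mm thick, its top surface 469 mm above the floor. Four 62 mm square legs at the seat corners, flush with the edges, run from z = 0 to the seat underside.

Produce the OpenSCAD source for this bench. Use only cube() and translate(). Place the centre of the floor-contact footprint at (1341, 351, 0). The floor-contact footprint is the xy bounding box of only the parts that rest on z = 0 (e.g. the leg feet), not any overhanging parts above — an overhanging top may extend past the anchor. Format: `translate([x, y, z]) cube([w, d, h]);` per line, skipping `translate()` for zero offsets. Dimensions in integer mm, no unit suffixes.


// leg_h = 469 − 49 = 420
translate([250, 168, 420]) cube([2182, 366, 49]);
translate([250, 168, 0]) cube([62, 62, 420]);
translate([250, 472, 0]) cube([62, 62, 420]);
translate([2370, 168, 0]) cube([62, 62, 420]);
translate([2370, 472, 0]) cube([62, 62, 420]);


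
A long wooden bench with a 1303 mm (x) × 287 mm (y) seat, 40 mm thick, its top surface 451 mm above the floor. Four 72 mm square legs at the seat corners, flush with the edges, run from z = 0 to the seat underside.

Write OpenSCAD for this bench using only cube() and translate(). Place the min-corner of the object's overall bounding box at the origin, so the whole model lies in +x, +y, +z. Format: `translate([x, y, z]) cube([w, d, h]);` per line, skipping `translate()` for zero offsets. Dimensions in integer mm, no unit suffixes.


// leg_h = 451 − 40 = 411
translate([0, 0, 411]) cube([1303, 287, 40]);
cube([72, 72, 411]);
translate([0, 215, 0]) cube([72, 72, 411]);
translate([1231, 0, 0]) cube([72, 72, 411]);
translate([1231, 215, 0]) cube([72, 72, 411]);


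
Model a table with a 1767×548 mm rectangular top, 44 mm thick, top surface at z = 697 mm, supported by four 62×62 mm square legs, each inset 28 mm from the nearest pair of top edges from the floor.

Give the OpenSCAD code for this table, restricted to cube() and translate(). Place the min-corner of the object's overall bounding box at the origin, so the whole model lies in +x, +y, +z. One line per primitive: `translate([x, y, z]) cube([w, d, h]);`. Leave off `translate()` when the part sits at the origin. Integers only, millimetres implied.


translate([0, 0, 653]) cube([1767, 548, 44]);
translate([28, 28, 0]) cube([62, 62, 653]);
translate([1677, 28, 0]) cube([62, 62, 653]);
translate([28, 458, 0]) cube([62, 62, 653]);
translate([1677, 458, 0]) cube([62, 62, 653]);


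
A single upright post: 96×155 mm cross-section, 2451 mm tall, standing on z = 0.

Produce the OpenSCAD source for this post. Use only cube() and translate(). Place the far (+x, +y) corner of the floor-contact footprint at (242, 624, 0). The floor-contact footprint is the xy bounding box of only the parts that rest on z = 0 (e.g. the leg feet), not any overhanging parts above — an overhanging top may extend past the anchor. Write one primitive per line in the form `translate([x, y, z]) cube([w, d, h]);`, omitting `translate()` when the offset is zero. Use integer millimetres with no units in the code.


translate([146, 469, 0]) cube([96, 155, 2451]);


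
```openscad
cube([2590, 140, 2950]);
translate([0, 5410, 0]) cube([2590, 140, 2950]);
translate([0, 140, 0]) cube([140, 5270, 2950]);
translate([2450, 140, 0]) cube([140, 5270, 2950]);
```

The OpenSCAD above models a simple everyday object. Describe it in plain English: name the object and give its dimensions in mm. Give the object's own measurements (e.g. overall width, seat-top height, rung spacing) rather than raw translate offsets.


The wall frame of a small rectangular building: four walls, each 2950 mm tall and 140 mm thick, enclosing a footprint 2590 mm (x) by 5550 mm (y) outside-to-outside, with no floor or roof. The front and back walls (the −y and +y sides) span the full width; the two side walls fit between them.


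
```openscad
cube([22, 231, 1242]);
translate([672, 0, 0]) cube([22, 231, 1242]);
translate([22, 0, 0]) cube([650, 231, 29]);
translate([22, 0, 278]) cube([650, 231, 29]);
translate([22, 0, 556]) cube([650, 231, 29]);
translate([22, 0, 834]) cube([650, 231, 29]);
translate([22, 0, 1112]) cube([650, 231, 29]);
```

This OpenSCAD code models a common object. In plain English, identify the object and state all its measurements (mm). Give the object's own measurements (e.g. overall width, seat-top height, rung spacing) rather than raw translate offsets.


An open bookshelf. Two side panels, each 22 mm thick, 231 mm deep and 1242 mm tall, stand 694 mm apart (outside-to-outside). Between them sit 5 shelves, each 29 mm thick and 231 mm deep, spanning the full gap between the sides. The bottom shelf rests on the floor (its underside at z = 0) and the clear gap between one shelf's top and the next shelf's underside is 249 mm.


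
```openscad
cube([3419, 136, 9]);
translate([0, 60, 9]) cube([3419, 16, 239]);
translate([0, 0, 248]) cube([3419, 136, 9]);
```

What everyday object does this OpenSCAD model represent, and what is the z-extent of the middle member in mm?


An I-beam. The web height is 239 mm.

Two wide flanges with a thin centred web — an I-beam. Overall 257 mm minus two 9 mm flanges gives a web of 257 − 2·9 = 239 mm.


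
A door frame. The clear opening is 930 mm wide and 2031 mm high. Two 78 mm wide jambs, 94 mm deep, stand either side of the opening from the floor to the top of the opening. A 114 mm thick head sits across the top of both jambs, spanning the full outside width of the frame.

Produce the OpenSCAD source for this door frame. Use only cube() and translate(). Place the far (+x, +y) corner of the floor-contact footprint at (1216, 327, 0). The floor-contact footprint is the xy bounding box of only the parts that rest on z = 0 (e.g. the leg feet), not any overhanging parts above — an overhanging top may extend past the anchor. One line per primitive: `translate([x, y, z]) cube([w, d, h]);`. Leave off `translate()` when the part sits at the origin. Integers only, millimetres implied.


translate([130, 233, 0]) cube([78, 94, 2031]);
translate([1138, 233, 0]) cube([78, 94, 2031]);
translate([130, 233, 2031]) cube([1086, 94, 114]);


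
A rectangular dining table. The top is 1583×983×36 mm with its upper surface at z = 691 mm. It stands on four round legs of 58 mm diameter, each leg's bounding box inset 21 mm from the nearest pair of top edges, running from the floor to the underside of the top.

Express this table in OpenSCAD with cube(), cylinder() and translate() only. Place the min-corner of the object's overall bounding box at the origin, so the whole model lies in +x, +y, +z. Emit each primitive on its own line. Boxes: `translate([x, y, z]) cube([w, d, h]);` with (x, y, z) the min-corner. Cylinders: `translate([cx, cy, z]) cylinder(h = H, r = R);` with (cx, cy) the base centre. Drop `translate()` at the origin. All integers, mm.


translate([0, 0, 655]) cube([1583, 983, 36]);
translate([50, 50, 0]) cylinder(h = 655, r = 29);
translate([1533, 50, 0]) cylinder(h = 655, r = 29);
translate([50, 933, 0]) cylinder(h = 655, r = 29);
translate([1533, 933, 0]) cylinder(h = 655, r = 29);


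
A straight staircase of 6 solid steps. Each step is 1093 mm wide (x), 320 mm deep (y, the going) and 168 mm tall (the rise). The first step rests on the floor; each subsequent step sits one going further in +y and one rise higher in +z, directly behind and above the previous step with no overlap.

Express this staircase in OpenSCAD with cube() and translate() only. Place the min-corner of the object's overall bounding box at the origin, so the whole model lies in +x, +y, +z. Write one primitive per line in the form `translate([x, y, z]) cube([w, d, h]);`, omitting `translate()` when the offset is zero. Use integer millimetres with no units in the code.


cube([1093, 320, 168]);
translate([0, 320, 168]) cube([1093, 320, 168]);
translate([0, 640, 336]) cube([1093, 320, 168]);
translate([0, 960, 504]) cube([1093, 320, 168]);
translate([0, 1280, 672]) cube([1093, 320, 168]);
translate([0, 1600, 840]) cube([1093, 320, 168]);


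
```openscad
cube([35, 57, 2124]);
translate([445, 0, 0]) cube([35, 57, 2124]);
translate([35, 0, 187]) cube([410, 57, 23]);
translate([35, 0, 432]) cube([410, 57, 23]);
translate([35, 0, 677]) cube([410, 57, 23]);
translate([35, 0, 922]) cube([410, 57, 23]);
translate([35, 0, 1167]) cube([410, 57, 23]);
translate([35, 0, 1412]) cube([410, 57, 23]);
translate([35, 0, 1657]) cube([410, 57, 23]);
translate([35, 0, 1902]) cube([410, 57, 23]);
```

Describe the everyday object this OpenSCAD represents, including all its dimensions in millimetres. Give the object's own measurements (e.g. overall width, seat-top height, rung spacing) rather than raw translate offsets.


A straight ladder. Two 35×57 mm vertical rails, 2124 mm tall, stand 480 mm apart (outside-to-outside) with their front faces coplanar on the −y side. 8 rungs, each 57 mm deep and 23 mm tall, span between the inner faces of the rails, front faces flush with the rails. The lowest rung's underside is at z = 187 mm and rungs are spaced 245 mm apart (underside to underside).


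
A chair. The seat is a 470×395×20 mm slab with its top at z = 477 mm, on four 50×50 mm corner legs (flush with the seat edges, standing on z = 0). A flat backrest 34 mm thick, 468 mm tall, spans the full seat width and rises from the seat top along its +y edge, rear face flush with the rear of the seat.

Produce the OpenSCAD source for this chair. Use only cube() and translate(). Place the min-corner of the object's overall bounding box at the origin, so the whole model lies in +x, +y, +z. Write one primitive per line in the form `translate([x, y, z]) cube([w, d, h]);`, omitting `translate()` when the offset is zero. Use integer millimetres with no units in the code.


// leg_h = 477 - 20 = 457
translate([0, 0, 457]) cube([470, 395, 20]);
cube([50, 50, 457]);
translate([420, 0, 0]) cube([50, 50, 457]);
translate([0, 345, 0]) cube([50, 50, 457]);
translate([420, 345, 0]) cube([50, 50, 457]);
translate([0, 361, 477]) cube([470, 34, 468]);


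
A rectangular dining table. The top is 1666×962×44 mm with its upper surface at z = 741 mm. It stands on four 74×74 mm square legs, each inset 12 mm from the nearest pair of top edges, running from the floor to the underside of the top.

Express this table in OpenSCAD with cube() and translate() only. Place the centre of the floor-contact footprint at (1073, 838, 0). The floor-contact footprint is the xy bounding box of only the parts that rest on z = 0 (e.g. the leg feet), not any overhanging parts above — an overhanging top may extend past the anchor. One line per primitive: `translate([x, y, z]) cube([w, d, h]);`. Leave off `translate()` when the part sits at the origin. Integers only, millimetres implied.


// leg_h = 741 - 44 = 697
translate([240, 357, 697]) cube([1666, 962, 44]);
translate([252, 369, 0]) cube([74, 74, 697]);
translate([1820, 369, 0]) cube([74, 74, 697]);
translate([252, 1233, 0]) cube([74, 74, 697]);
translate([1820, 1233, 0]) cube([74, 74, 697]);


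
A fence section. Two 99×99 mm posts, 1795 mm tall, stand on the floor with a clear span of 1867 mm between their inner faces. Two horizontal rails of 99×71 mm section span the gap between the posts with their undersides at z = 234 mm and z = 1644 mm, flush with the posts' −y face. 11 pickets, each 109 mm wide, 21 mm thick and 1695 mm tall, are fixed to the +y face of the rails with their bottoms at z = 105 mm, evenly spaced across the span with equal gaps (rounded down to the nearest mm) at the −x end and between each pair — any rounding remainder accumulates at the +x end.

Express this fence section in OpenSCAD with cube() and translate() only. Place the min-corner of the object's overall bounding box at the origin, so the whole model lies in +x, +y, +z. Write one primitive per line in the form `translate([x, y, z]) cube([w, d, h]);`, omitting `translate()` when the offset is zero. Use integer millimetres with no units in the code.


cube([99, 99, 1795]);
translate([1966, 0, 0]) cube([99, 99, 1795]);
translate([99, 0, 234]) cube([1867, 99, 71]);
translate([99, 0, 1644]) cube([1867, 99, 71]);
translate([154, 99, 105]) cube([109, 21, 1695]);
translate([318, 99, 105]) cube([109, 21, 1695]);
translate([482, 99, 105]) cube([109, 21, 1695]);
translate([646, 99, 105]) cube([109, 21, 1695]);
translate([810, 99, 105]) cube([109, 21, 1695]);
translate([974, 99, 105]) cube([109, 21, 1695]);
translate([1138, 99, 105]) cube([109, 21, 1695]);
translate([1302, 99, 105]) cube([109, 21, 1695]);
translate([1466, 99, 105]) cube([109, 21, 1695]);
translate([1630, 99, 105]) cube([109, 21, 1695]);
translate([1794, 99, 105]) cube([109, 21, 1695]);


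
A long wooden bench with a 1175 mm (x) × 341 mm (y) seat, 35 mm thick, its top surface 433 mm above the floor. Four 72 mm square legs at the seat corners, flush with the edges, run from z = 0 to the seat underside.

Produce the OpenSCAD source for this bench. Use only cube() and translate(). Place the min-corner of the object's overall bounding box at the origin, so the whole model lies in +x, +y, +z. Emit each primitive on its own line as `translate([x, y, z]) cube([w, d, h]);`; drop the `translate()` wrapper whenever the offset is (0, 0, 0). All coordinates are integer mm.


// leg_h = 433 − 35 = 398
translate([0, 0, 398]) cube([1175, 341, 35]);
cube([72, 72, 398]);
translate([0, 269, 0]) cube([72, 72, 398]);
translate([1103, 0, 0]) cube([72, 72, 398]);
translate([1103, 269, 0]) cube([72, 72, 398]);


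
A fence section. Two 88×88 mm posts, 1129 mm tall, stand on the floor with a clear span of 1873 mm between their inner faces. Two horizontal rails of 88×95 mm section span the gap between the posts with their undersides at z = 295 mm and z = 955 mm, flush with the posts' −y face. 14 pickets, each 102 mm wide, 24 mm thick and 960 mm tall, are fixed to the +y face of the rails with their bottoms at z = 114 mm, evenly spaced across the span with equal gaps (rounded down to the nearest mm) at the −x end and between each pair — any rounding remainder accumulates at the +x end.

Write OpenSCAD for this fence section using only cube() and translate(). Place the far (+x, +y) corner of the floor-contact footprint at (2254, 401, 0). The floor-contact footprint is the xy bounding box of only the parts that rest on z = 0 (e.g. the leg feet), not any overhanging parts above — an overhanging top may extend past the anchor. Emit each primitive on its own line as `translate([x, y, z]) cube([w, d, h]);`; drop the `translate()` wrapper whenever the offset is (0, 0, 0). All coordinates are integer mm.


translate([205, 313, 0]) cube([88, 88, 1129]);
translate([2166, 313, 0]) cube([88, 88, 1129]);
translate([293, 313, 295]) cube([1873, 88, 95]);
translate([293, 313, 955]) cube([1873, 88, 95]);
translate([322, 401, 114]) cube([102, 24, 960]);
translate([453, 401, 114]) cube([102, 24, 960]);
translate([584, 401, 114]) cube([102, 24, 960]);
translate([715, 401, 114]) cube([102, 24, 960]);
translate([846, 401, 114]) cube([102, 24, 960]);
translate([977, 401, 114]) cube([102, 24, 960]);
translate([1108, 401, 114]) cube([102, 24, 960]);
translate([1239, 401, 114]) cube([102, 24, 960]);
translate([1370, 401, 114]) cube([102, 24, 960]);
translate([1501, 401, 114]) cube([102, 24, 960]);
translate([1632, 401, 114]) cube([102, 24, 960]);
translate([1763, 401, 114]) cube([102, 24, 960]);
translate([1894, 401, 114]) cube([102, 24, 960]);
translate([2025, 401, 114]) cube([102, 24, 960]);


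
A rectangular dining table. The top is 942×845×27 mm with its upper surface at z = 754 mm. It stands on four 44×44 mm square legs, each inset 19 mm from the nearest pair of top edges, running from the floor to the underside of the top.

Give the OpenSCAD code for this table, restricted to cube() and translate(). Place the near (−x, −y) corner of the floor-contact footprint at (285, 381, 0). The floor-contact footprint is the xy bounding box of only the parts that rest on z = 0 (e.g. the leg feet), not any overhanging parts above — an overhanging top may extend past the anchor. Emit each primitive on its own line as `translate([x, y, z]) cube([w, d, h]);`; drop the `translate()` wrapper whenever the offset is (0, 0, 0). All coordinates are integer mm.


translate([266, 362, 727]) cube([942, 845, 27]);
translate([285, 381, 0]) cube([44, 44, 727]);
translate([1145, 381, 0]) cube([44, 44, 727]);
translate([285, 1144, 0]) cube([44, 44, 727]);
translate([1145, 1144, 0]) cube([44, 44, 727]);


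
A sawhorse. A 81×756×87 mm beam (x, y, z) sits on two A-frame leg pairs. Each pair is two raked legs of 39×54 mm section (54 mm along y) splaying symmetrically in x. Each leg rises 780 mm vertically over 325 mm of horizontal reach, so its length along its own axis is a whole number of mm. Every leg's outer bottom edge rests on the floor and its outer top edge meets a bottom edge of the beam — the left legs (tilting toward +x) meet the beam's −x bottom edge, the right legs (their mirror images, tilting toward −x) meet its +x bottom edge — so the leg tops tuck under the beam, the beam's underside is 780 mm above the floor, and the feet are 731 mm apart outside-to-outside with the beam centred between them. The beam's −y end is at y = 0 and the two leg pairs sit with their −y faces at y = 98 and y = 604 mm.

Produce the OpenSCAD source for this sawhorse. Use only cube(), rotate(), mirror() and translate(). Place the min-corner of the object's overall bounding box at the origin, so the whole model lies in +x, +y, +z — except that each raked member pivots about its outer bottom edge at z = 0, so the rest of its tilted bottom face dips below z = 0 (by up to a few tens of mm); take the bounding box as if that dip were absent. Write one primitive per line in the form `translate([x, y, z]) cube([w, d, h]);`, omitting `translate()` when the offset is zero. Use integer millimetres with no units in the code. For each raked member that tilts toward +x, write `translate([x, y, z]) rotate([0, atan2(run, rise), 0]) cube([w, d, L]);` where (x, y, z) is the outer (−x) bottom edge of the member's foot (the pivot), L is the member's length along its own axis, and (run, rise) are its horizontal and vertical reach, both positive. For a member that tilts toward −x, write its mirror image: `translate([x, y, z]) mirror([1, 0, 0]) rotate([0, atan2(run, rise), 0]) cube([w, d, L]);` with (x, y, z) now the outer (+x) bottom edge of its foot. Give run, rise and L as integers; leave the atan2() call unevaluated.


translate([325, 0, 780]) cube([81, 756, 87]);
translate([0, 98, 0]) rotate([0, atan2(325, 780), 0]) cube([39, 54, 845]);
translate([731, 98, 0]) mirror([1, 0, 0]) rotate([0, atan2(325, 780), 0]) cube([39, 54, 845]);
translate([0, 604, 0]) rotate([0, atan2(325, 780), 0]) cube([39, 54, 845]);
translate([731, 604, 0]) mirror([1, 0, 0]) rotate([0, atan2(325, 780), 0]) cube([39, 54, 845]);


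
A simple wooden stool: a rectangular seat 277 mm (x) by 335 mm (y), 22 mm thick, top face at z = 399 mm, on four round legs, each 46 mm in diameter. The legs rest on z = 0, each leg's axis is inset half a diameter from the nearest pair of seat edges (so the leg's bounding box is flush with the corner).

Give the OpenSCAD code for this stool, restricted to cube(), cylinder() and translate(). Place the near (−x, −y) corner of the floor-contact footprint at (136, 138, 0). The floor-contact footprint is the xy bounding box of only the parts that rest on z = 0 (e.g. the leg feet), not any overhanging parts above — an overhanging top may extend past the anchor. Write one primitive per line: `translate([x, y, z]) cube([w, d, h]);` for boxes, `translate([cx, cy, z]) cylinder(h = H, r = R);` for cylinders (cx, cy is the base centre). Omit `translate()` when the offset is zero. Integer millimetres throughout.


// leg_h = 399 - 22 = 377
translate([136, 138, 377]) cube([277, 335, 22]);
translate([159, 161, 0]) cylinder(h = 377, r = 23);
translate([390, 161, 0]) cylinder(h = 377, r = 23);
translate([159, 450, 0]) cylinder(h = 377, r = 23);
translate([390, 450, 0]) cylinder(h = 377, r = 23);


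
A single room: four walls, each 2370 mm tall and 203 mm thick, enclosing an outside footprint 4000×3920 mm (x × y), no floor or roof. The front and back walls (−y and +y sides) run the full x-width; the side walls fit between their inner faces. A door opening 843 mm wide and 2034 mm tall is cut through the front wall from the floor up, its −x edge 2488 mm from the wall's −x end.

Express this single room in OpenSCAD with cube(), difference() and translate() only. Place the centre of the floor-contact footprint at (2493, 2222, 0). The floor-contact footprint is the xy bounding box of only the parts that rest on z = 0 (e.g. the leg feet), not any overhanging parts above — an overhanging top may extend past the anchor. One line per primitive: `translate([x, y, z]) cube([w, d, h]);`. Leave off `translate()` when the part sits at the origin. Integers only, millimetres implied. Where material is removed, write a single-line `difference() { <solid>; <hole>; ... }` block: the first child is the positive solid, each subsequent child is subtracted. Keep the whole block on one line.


difference() { translate([493, 262, 0]) cube([4000, 203, 2370]); translate([2981, 262, 0]) cube([843, 203, 2034]); }
translate([493, 3979, 0]) cube([4000, 203, 2370]);
translate([493, 465, 0]) cube([203, 3514, 2370]);
translate([4290, 465, 0]) cube([203, 3514, 2370]);


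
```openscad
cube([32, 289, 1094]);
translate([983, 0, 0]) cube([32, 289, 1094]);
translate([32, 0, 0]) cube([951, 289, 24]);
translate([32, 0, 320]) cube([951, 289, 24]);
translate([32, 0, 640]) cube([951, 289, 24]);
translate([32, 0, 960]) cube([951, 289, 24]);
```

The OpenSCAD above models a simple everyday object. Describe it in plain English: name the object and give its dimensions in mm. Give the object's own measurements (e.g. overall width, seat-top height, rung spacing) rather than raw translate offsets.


An open bookshelf. Two side panels, each 32 mm thick, 289 mm deep and 1094 mm tall, stand 1015 mm apart (outside-to-outside). Between them sit 4 shelves, each 24 mm thick and 289 mm deep, spanning the full gap between the sides. The bottom shelf rests on the floor (its underside at z = 0) and the clear gap between one shelf's top and the next shelf's underside is 296 mm.


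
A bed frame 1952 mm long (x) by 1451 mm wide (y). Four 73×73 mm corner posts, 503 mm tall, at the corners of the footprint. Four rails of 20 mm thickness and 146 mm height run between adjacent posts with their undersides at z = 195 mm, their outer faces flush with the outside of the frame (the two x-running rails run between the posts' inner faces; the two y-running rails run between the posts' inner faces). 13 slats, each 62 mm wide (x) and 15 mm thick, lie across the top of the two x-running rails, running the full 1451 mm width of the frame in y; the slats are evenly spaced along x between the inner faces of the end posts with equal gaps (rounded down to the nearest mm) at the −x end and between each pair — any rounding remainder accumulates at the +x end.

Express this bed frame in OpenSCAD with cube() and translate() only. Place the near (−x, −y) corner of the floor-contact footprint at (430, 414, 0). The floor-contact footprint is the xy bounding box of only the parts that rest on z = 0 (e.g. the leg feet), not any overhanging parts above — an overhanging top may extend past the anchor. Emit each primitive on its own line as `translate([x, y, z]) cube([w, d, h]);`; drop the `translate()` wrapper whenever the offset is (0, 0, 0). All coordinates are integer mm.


translate([430, 414, 0]) cube([73, 73, 503]);
translate([430, 1792, 0]) cube([73, 73, 503]);
translate([2309, 414, 0]) cube([73, 73, 503]);
translate([2309, 1792, 0]) cube([73, 73, 503]);
translate([503, 414, 195]) cube([1806, 20, 146]);
translate([503, 1845, 195]) cube([1806, 20, 146]);
translate([430, 487, 195]) cube([20, 1305, 146]);
translate([2362, 487, 195]) cube([20, 1305, 146]);
translate([574, 414, 341]) cube([62, 1451, 15]);
translate([707, 414, 341]) cube([62, 1451, 15]);
translate([840, 414, 341]) cube([62, 1451, 15]);
translate([973, 414, 341]) cube([62, 1451, 15]);
translate([1106, 414, 341]) cube([62, 1451, 15]);
translate([1239, 414, 341]) cube([62, 1451, 15]);
translate([1372, 414, 341]) cube([62, 1451, 15]);
translate([1505, 414, 341]) cube([62, 1451, 15]);
translate([1638, 414, 341]) cube([62, 1451, 15]);
translate([1771, 414, 341]) cube([62, 1451, 15]);
translate([1904, 414, 341]) cube([62, 1451, 15]);
translate([2037, 414, 341]) cube([62, 1451, 15]);
translate([2170, 414, 341]) cube([62, 1451, 15]);


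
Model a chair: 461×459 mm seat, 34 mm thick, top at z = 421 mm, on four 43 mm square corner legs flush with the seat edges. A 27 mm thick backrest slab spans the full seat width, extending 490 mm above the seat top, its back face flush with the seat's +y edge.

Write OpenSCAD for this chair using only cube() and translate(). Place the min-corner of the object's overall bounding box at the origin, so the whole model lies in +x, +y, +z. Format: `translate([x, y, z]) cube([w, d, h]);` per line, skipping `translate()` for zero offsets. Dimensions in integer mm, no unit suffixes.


translate([0, 0, 387]) cube([461, 459, 34]);
cube([43, 43, 387]);
translate([418, 0, 0]) cube([43, 43, 387]);
translate([0, 416, 0]) cube([43, 43, 387]);
translate([418, 416, 0]) cube([43, 43, 387]);
translate([0, 432, 421]) cube([461, 27, 490]);


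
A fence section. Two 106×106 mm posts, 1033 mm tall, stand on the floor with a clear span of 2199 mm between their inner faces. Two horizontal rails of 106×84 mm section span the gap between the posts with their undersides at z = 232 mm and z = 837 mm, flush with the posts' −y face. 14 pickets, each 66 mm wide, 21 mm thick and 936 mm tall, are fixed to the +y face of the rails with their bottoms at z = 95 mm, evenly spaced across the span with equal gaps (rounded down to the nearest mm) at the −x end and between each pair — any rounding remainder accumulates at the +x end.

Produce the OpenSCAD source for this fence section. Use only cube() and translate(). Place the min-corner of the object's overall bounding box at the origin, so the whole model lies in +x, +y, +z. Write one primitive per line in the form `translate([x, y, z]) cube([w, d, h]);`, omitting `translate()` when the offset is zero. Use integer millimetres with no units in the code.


cube([106, 106, 1033]);
translate([2305, 0, 0]) cube([106, 106, 1033]);
translate([106, 0, 232]) cube([2199, 106, 84]);
translate([106, 0, 837]) cube([2199, 106, 84]);
translate([191, 106, 95]) cube([66, 21, 936]);
translate([342, 106, 95]) cube([66, 21, 936]);
translate([493, 106, 95]) cube([66, 21, 936]);
translate([644, 106, 95]) cube([66, 21, 936]);
translate([795, 106, 95]) cube([66, 21, 936]);
translate([946, 106, 95]) cube([66, 21, 936]);
translate([1097, 106, 95]) cube([66, 21, 936]);
translate([1248, 106, 95]) cube([66, 21, 936]);
translate([1399, 106, 95]) cube([66, 21, 936]);
translate([1550, 106, 95]) cube([66, 21, 936]);
translate([1701, 106, 95]) cube([66, 21, 936]);
translate([1852, 106, 95]) cube([66, 21, 936]);
translate([2003, 106, 95]) cube([66, 21, 936]);
translate([2154, 106, 95]) cube([66, 21, 936]);


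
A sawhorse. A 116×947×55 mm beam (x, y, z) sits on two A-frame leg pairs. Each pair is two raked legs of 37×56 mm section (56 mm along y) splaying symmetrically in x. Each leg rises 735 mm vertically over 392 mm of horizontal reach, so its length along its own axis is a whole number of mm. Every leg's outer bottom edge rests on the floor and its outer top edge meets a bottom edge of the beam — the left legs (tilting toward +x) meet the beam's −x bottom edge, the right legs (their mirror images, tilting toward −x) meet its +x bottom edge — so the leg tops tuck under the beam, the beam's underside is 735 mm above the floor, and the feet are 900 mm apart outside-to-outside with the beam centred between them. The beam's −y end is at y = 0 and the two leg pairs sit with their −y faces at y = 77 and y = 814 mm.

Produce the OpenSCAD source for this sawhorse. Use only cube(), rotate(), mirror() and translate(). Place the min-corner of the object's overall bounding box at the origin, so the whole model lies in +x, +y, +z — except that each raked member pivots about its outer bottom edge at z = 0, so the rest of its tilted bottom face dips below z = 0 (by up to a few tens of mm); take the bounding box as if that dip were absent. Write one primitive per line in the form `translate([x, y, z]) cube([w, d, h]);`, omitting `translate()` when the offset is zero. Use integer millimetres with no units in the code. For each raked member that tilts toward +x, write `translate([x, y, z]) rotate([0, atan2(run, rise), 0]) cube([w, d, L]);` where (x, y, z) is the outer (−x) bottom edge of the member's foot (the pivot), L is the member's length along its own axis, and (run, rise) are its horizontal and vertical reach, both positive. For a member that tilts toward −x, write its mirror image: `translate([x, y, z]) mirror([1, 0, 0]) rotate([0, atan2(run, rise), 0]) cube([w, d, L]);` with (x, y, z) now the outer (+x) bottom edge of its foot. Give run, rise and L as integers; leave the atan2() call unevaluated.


translate([392, 0, 735]) cube([116, 947, 55]);
translate([0, 77, 0]) rotate([0, atan2(392, 735), 0]) cube([37, 56, 833]);
translate([900, 77, 0]) mirror([1, 0, 0]) rotate([0, atan2(392, 735), 0]) cube([37, 56, 833]);
translate([0, 814, 0]) rotate([0, atan2(392, 735), 0]) cube([37, 56, 833]);
translate([900, 814, 0]) mirror([1, 0, 0]) rotate([0, atan2(392, 735), 0]) cube([37, 56, 833]);


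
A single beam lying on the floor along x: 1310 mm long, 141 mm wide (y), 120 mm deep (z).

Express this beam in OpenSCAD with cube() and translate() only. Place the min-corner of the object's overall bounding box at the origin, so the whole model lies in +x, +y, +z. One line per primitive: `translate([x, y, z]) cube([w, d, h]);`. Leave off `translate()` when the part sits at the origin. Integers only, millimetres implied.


cube([1310, 141, 120]);


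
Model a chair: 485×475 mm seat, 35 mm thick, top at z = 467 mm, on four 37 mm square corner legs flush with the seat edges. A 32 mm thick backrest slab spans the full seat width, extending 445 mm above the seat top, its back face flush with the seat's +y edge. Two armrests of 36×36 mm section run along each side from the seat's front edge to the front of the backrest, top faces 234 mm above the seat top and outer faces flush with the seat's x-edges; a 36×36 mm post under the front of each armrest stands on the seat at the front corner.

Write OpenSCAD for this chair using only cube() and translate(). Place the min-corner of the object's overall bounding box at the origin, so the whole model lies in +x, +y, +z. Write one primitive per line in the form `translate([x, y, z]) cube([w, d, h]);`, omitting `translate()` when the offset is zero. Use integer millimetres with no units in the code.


translate([0, 0, 432]) cube([485, 475, 35]);
cube([37, 37, 432]);
translate([448, 0, 0]) cube([37, 37, 432]);
translate([0, 438, 0]) cube([37, 37, 432]);
translate([448, 438, 0]) cube([37, 37, 432]);
translate([0, 443, 467]) cube([485, 32, 445]);
translate([0, 0, 665]) cube([36, 443, 36]);
translate([449, 0, 665]) cube([36, 443, 36]);
translate([0, 0, 467]) cube([36, 36, 198]);
translate([449, 0, 467]) cube([36, 36, 198]);


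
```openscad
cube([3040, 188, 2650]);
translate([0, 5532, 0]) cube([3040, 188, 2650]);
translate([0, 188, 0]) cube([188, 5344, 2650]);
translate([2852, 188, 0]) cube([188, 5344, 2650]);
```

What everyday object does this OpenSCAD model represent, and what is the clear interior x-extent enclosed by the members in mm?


A house (or room) frame. The interior width is 2664 mm.

Four 2650 mm walls enclosing a rectangle with no floor or roof — a room or house frame. Outside width is 3040 mm and wall thickness is 188 mm, so the interior width is 3040 − 2 × 188 = 2664 mm.


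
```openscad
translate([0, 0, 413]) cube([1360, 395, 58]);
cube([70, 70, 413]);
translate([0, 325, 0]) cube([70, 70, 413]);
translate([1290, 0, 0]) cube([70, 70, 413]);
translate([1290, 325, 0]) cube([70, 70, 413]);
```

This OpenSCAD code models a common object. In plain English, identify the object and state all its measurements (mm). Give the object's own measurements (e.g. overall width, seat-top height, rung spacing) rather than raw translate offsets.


A bench: a 1360×395 mm seat slab, 58 mm thick, top at z = 471 mm, on four 70×70 mm square legs flush with the seat corners and standing on z = 0.


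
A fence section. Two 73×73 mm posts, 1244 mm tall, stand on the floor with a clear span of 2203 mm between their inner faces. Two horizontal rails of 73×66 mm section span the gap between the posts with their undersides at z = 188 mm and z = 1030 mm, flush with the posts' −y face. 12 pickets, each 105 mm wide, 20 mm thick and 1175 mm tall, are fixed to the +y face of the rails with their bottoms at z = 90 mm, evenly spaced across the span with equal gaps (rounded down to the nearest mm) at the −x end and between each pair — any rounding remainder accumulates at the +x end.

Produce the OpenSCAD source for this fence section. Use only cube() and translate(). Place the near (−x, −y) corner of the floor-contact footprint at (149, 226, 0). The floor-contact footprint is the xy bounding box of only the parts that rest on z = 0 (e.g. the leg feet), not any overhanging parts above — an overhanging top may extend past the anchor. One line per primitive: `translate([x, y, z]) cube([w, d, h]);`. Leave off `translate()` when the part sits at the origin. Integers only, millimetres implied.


translate([149, 226, 0]) cube([73, 73, 1244]);
translate([2425, 226, 0]) cube([73, 73, 1244]);
translate([222, 226, 188]) cube([2203, 73, 66]);
translate([222, 226, 1030]) cube([2203, 73, 66]);
translate([294, 299, 90]) cube([105, 20, 1175]);
translate([471, 299, 90]) cube([105, 20, 1175]);
translate([648, 299, 90]) cube([105, 20, 1175]);
translate([825, 299, 90]) cube([105, 20, 1175]);
translate([1002, 299, 90]) cube([105, 20, 1175]);
translate([1179, 299, 90]) cube([105, 20, 1175]);
translate([1356, 299, 90]) cube([105, 20, 1175]);
translate([1533, 299, 90]) cube([105, 20, 1175]);
translate([1710, 299, 90]) cube([105, 20, 1175]);
translate([1887, 299, 90]) cube([105, 20, 1175]);
translate([2064, 299, 90]) cube([105, 20, 1175]);
translate([2241, 299, 90]) cube([105, 20, 1175]);


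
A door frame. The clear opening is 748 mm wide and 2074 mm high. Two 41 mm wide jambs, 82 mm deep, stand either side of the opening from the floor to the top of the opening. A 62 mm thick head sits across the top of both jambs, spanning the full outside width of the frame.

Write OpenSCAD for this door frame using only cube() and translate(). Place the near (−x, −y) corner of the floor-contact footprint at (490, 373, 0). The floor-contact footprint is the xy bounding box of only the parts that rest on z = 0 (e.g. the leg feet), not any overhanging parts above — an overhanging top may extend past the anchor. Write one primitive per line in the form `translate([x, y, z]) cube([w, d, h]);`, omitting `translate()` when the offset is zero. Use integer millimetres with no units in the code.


translate([490, 373, 0]) cube([41, 82, 2074]);
translate([1279, 373, 0]) cube([41, 82, 2074]);
translate([490, 373, 2074]) cube([830, 82, 62]);


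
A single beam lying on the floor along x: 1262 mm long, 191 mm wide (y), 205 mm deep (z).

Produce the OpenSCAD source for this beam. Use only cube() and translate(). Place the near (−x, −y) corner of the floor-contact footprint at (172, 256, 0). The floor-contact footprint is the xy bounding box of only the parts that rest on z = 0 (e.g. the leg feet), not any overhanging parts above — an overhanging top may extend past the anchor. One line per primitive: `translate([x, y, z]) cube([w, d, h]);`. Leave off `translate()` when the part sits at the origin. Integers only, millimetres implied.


translate([172, 256, 0]) cube([1262, 191, 205]);


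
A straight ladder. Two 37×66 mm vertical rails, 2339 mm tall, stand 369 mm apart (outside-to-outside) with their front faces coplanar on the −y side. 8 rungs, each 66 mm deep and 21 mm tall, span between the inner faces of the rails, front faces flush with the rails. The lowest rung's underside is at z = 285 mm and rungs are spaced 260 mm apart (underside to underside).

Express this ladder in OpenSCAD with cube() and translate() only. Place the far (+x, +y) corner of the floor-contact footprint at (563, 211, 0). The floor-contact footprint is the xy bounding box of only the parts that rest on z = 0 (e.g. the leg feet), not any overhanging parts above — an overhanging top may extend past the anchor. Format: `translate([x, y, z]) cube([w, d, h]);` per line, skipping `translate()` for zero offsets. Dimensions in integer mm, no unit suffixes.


// rung span = 369 - 2*37 = 295
// rung[k] z = 285 + k*260
translate([194, 145, 0]) cube([37, 66, 2339]);
translate([526, 145, 0]) cube([37, 66, 2339]);
translate([231, 145, 285]) cube([295, 66, 21]);
translate([231, 145, 545]) cube([295, 66, 21]);
translate([231, 145, 805]) cube([295, 66, 21]);
translate([231, 145, 1065]) cube([295, 66, 21]);
translate([231, 145, 1325]) cube([295, 66, 21]);
translate([231, 145, 1585]) cube([295, 66, 21]);
translate([231, 145, 1845]) cube([295, 66, 21]);
translate([231, 145, 2105]) cube([295, 66, 21]);


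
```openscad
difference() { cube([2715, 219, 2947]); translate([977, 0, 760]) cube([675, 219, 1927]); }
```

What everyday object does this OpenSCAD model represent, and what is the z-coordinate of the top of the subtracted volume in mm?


A wall with a window opening. The window head height is 2687 mm.

A wall with a rectangular opening subtracted — a window. Sill at z = 760, opening 1927 mm tall, so the head is at 760 + 1927 = 2687 mm.


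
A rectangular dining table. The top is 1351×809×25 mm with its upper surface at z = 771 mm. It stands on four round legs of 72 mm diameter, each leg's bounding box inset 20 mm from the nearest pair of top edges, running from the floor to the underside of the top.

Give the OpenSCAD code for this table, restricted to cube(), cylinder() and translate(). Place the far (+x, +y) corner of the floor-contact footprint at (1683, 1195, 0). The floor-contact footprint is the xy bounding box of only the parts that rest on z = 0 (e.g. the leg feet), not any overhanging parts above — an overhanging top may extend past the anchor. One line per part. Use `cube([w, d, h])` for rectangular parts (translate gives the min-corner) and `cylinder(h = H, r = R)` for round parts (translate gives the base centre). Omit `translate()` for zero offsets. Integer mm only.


// leg_h = 771 - 25 = 746
translate([352, 406, 746]) cube([1351, 809, 25]);
translate([408, 462, 0]) cylinder(h = 746, r = 36);
translate([1647, 462, 0]) cylinder(h = 746, r = 36);
translate([408, 1159, 0]) cylinder(h = 746, r = 36);
translate([1647, 1159, 0]) cylinder(h = 746, r = 36);


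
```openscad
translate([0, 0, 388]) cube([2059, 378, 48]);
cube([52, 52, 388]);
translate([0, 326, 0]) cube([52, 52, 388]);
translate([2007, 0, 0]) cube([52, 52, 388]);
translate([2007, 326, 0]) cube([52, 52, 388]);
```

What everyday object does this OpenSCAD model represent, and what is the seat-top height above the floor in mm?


A bench. The seat-top height is 436 mm.

A long slab on four corner posts — a bench. The slab sits at z = 388 with thickness 48, so the top is 388 + 48 = 436 mm.
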